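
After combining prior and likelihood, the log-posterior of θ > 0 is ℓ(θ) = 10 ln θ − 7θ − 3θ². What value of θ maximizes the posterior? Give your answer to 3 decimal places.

ℓ'(θ) = 10/θ − 7 − 6θ. Setting this to zero and multiplying by θ: 6θ² + 7θ − 10 = 0.
θ = (−7 + √(7² + 4·6·10)) / (2·6) = (−7 + √289) / 12 = (−7 + 17)/12 = 5/6.
ℓ''(θ) = −10/θ² − 6 < 0, confirming a maximum.

θ̂_MAP = 0.833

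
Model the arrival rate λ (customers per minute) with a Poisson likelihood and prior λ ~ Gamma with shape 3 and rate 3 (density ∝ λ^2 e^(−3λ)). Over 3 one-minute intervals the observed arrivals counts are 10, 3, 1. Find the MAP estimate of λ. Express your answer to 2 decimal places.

λ̂_MAP = 2.67

Σxᵢ = 10+3+1 = 14, with n = 3.
Posterior ∝ λ^2e^(−3λ) · λ^14e^(−3λ) = λ^16e^(−6λ), i.e. Gamma(shape=17, rate=6).
The mode of a Gamma(a, b) with a ≥ 1 (shape–rate) is (a−1)/b = 16/6 ≈ 2.67.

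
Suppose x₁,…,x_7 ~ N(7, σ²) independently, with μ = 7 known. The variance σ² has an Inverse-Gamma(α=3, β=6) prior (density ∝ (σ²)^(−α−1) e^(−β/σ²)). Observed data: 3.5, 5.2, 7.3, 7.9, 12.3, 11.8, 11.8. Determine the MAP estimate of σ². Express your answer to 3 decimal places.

σ̂²_MAP = 6.837

Sum of squared deviations about the known mean: SS = (3.5−7)² + (5.2−7)² + (7.3−7)² + (7.9−7)² + (12.3−7)² + (11.8−7)² + (11.8−7)² = 90.56.
The Normal likelihood contributes (σ²)^(−n/2) exp(−SS/(2σ²)), so the posterior is Inverse-Gamma(α + n/2, β + SS/2) = Inverse-Gamma(6.5, 51.28).
The mode of Inverse-Gamma(a, b) is b/(a+1) = 51.28/7.5 ≈ 6.837.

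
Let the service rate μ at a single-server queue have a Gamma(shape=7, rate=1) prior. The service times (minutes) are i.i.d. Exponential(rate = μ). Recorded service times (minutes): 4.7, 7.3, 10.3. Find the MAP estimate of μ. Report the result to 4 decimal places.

μ̂_MAP = 0.3863

The Exponential(rate=μ) likelihood is ∝ μ^n e^(−μΣtᵢ). Here n = 3 and Σtᵢ = 4.7 + 7.3 + 10.3 = 22.3.
Posterior ∝ μ^6e^(−1μ) · μ^3e^(−22.3μ) = μ^9e^(−23.3μ), i.e. Gamma(10, 23.3).
Mode = (a−1)/b = 9/23.3 ≈ 0.3863.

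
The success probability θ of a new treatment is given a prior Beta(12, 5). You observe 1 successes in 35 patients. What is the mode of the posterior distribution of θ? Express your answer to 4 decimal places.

Prior: Beta(12, 5).
Data: 1 success in 35 trials. The binomial likelihood contributes θ(1−θ)^34, so the posterior is Beta(12+1, 5+34) = Beta(13, 39).
For Beta(a, b) with a, b > 1 the mode is (a−1)/(a+b−2) = 12/50 ≈ 0.2400.

θ̂_MAP = 0.2400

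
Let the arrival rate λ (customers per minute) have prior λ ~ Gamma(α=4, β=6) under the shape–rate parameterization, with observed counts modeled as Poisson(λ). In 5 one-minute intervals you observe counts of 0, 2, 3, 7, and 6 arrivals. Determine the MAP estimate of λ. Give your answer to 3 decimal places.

λ̂_MAP = 1.909

Σxᵢ = 0+2+3+7+6 = 18, with n = 5.
Posterior ∝ λ^3e^(−6λ) · λ^18e^(−5λ) = λ^21e^(−11λ), i.e. Gamma(shape=22, rate=11).
The mode of a Gamma(a, b) with a ≥ 1 (shape–rate) is (a−1)/b = 21/11 ≈ 1.909.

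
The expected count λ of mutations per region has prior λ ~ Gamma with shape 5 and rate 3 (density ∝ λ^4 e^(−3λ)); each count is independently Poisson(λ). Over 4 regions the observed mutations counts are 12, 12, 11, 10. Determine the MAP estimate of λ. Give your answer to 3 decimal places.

Σxᵢ = 12+12+11+10 = 45, with n = 4.
Posterior ∝ λ^4e^(−3λ) · λ^45e^(−4λ) = λ^49e^(−7λ), i.e. Gamma(shape=50, rate=7).
The mode of a Gamma(a, b) with a ≥ 1 (shape–rate) is (a−1)/b = 49/7 ≈ 7.000.

λ̂_MAP = 7.000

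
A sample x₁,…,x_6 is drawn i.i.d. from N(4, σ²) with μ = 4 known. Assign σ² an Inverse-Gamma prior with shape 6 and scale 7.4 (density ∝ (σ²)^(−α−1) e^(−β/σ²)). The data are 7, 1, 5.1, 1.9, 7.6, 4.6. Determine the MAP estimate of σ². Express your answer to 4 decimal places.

σ̂²_MAP = 2.5870

Sum of squared deviations about the known mean: SS = (7−4)² + (1−4)² + (5.1−4)² + (1.9−4)² + (7.6−4)² + (4.6−4)² = 36.94.
The Normal likelihood contributes (σ²)^(−n/2) exp(−SS/(2σ²)), so the posterior is Inverse-Gamma(α + n/2, β + SS/2) = Inverse-Gamma(9, 25.87).
The mode of Inverse-Gamma(a, b) is b/(a+1) = 25.87/10 ≈ 2.5870.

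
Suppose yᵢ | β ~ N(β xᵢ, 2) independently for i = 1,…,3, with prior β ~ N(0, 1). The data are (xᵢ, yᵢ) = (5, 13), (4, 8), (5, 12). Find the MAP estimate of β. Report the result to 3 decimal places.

β̂_MAP = 2.309

log p(β | y) = −Σ(yᵢ − βxᵢ)²/(2·2) − β²/(2·1) + const.
Setting the derivative to zero: Σxᵢ(yᵢ − βxᵢ)/2 − β/1 = 0, so β = Σxᵢyᵢ / (Σxᵢ² + σ²/τ²).
Σxᵢyᵢ = 5·13 + 4·8 + 5·12 = 157; Σxᵢ² = 66; σ²/τ² = 2.
β̂_MAP = 157 / (66 + 2) = 157/68 ≈ 2.309.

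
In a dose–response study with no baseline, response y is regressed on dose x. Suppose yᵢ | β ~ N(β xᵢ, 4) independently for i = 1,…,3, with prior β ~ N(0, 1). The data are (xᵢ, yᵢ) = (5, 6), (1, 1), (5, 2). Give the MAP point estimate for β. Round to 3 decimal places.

β̂_MAP = 0.745

log p(β | y) = −Σ(yᵢ − βxᵢ)²/(2·4) − β²/(2·1) + const.
Setting the derivative to zero: Σxᵢ(yᵢ − βxᵢ)/4 − β/1 = 0, so β = Σxᵢyᵢ / (Σxᵢ² + σ²/τ²).
Σxᵢyᵢ = 5·6 + 1·1 + 5·2 = 41; Σxᵢ² = 51; σ²/τ² = 4.
β̂_MAP = 41 / (51 + 4) = 41/55 ≈ 0.745.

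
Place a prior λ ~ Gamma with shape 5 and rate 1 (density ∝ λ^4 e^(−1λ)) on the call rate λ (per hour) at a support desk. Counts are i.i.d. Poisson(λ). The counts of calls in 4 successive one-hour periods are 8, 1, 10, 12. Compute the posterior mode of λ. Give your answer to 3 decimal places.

λ̂_MAP = 7.000

Σxᵢ = 8+1+10+12 = 31, with n = 4.
Posterior ∝ λ^4e^(−1λ) · λ^31e^(−4λ) = λ^35e^(−5λ), i.e. Gamma(shape=36, rate=5).
The mode of a Gamma(a, b) with a ≥ 1 (shape–rate) is (a−1)/b = 35/5 ≈ 7.000.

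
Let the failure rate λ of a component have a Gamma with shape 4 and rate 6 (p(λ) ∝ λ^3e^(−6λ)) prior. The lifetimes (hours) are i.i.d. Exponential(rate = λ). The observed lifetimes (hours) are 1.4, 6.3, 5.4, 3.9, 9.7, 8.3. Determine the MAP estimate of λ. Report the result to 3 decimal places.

λ̂_MAP = 0.220

The Exponential(rate=λ) likelihood is ∝ λ^n e^(−λΣtᵢ). Here n = 6 and Σtᵢ = 1.4 + 6.3 + 5.4 + 3.9 + 9.7 + 8.3 = 35.
Posterior ∝ λ^3e^(−6λ) · λ^6e^(−35λ) = λ^9e^(−41λ), i.e. Gamma(10, 41).
Mode = (a−1)/b = 9/41 ≈ 0.220.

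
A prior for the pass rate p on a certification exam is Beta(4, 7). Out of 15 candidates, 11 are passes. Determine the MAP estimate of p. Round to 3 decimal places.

Prior: Beta(4, 7).
Data: 11 successes in 15 trials. The binomial likelihood contributes p^11(1−p)^4, so the posterior is Beta(4+11, 7+4) = Beta(15, 11).
For Beta(a, b) with a, b > 1 the mode is (a−1)/(a+b−2) = 14/24 ≈ 0.583.

p̂_MAP = 0.583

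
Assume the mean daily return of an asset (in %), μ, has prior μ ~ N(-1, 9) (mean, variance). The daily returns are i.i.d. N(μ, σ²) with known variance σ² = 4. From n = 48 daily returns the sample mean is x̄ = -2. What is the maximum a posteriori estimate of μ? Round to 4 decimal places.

μ̂_MAP = -1.9908

n = 48, x̄ = -2.
For a Normal prior and Normal likelihood with known variance, the posterior is Normal; its mode equals its mean, the precision-weighted average.
Prior precision 1/σ₀² = 1/9; data precision n/σ² = 48/4 = 12.
μ̂ = ((1/9)·(-1) + 12·(-2)) / (1/9 + 12) = (-217/9)/(109/9) = -217/109 ≈ -1.9908.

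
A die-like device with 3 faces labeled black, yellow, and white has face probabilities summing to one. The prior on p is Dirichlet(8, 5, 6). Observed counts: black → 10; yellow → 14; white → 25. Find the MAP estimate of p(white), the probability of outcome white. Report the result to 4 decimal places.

MAP estimate of p(white) = 0.4615

The posterior is Dirichlet(αᵢ + nᵢ) = Dirichlet(18, 19, 31).
For a Dirichlet(a₁,…,a_K) with all aᵢ > 1, the mode has j-th component (aⱼ − 1)/(Σaᵢ − K).
Here Σaᵢ = 68 and K = 3, so p(white) = (31 − 1)/(68 − 3) = 30/65 ≈ 0.4615.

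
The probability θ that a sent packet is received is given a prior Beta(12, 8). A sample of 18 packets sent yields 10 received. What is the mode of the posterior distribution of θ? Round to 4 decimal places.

θ̂_MAP = 0.5833

Prior: Beta(12, 8).
Data: 10 successes in 18 trials. The binomial likelihood contributes θ^10(1−θ)^8, so the posterior is Beta(12+10, 8+8) = Beta(22, 16).
For Beta(a, b) with a, b > 1 the mode is (a−1)/(a+b−2) = 21/36 ≈ 0.5833.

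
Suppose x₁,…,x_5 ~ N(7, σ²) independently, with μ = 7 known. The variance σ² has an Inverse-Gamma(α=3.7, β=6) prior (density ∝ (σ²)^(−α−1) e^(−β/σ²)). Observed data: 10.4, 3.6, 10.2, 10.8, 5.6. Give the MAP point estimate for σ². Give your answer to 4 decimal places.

Sum of squared deviations about the known mean: SS = (10.4−7)² + (3.6−7)² + (10.2−7)² + (10.8−7)² + (5.6−7)² = 49.76.
The Normal likelihood contributes (σ²)^(−n/2) exp(−SS/(2σ²)), so the posterior is Inverse-Gamma(α + n/2, β + SS/2) = Inverse-Gamma(6.2, 30.88).
The mode of Inverse-Gamma(a, b) is b/(a+1) = 30.88/7.2 ≈ 4.2889.

σ̂²_MAP = 4.2889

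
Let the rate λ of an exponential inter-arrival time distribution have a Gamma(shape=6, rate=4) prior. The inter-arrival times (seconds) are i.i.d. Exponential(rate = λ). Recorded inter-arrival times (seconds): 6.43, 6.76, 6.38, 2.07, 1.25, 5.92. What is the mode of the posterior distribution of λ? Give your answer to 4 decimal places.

The Exponential(rate=λ) likelihood is ∝ λ^n e^(−λΣtᵢ). Here n = 6 and Σtᵢ = 6.43 + 6.76 + 6.38 + 2.07 + 1.25 + 5.92 = 28.81.
Posterior ∝ λ^5e^(−4λ) · λ^6e^(−28.81λ) = λ^11e^(−32.81λ), i.e. Gamma(12, 32.81).
Mode = (a−1)/b = 11/32.81 ≈ 0.3353.

λ̂_MAP = 0.3353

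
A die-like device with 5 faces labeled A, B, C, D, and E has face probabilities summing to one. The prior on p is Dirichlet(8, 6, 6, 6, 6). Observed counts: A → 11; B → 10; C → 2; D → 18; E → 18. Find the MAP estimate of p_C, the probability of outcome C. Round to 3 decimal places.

The posterior is Dirichlet(αᵢ + nᵢ) = Dirichlet(19, 16, 8, 24, 24).
For a Dirichlet(a₁,…,a_K) with all aᵢ > 1, the mode has j-th component (aⱼ − 1)/(Σaᵢ − K).
Here Σaᵢ = 91 and K = 5, so p_C = (8 − 1)/(91 − 5) = 7/86 ≈ 0.081.

MAP estimate of p_C = 0.081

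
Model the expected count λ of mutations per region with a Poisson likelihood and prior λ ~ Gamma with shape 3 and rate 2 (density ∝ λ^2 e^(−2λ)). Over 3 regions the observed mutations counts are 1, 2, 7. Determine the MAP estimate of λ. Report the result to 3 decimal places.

λ̂_MAP = 2.400

Σxᵢ = 1+2+7 = 10, with n = 3.
Posterior ∝ λ^2e^(−2λ) · λ^10e^(−3λ) = λ^12e^(−5λ), i.e. Gamma(shape=13, rate=5).
The mode of a Gamma(a, b) with a ≥ 1 (shape–rate) is (a−1)/b = 12/5 ≈ 2.400.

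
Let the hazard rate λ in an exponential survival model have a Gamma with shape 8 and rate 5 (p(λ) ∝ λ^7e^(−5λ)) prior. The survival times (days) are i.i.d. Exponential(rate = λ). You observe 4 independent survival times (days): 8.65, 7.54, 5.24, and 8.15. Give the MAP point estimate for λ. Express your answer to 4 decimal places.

λ̂_MAP = 0.3181

The Exponential(rate=λ) likelihood is ∝ λ^n e^(−λΣtᵢ). Here n = 4 and Σtᵢ = 8.65 + 7.54 + 5.24 + 8.15 = 29.58.
Posterior ∝ λ^7e^(−5λ) · λ^4e^(−29.58λ) = λ^11e^(−34.58λ), i.e. Gamma(12, 34.58).
Mode = (a−1)/b = 11/34.58 ≈ 0.3181.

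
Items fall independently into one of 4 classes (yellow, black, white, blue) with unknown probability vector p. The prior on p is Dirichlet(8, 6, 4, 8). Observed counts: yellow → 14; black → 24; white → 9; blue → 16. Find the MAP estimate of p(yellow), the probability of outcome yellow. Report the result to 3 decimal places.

The posterior is Dirichlet(αᵢ + nᵢ) = Dirichlet(22, 30, 13, 24).
For a Dirichlet(a₁,…,a_K) with all aᵢ > 1, the mode has j-th component (aⱼ − 1)/(Σaᵢ − K).
Here Σaᵢ = 89 and K = 4, so p(yellow) = (22 − 1)/(89 − 4) = 21/85 ≈ 0.247.

MAP estimate of p(yellow) = 0.247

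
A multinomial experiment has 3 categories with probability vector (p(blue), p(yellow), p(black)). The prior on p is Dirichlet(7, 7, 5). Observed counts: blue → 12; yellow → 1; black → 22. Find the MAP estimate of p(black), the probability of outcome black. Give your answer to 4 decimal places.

MAP estimate of p(black) = 0.5098

The posterior is Dirichlet(αᵢ + nᵢ) = Dirichlet(19, 8, 27).
For a Dirichlet(a₁,…,a_K) with all aᵢ > 1, the mode has j-th component (aⱼ − 1)/(Σaᵢ − K).
Here Σaᵢ = 54 and K = 3, so p(black) = (27 − 1)/(54 − 3) = 26/51 ≈ 0.5098.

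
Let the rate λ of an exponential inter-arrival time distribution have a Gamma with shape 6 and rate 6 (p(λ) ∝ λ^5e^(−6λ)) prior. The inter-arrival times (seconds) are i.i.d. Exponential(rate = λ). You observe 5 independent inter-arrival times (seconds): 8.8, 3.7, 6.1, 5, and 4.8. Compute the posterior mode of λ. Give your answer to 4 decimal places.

The Exponential(rate=λ) likelihood is ∝ λ^n e^(−λΣtᵢ). Here n = 5 and Σtᵢ = 8.8 + 3.7 + 6.1 + 5 + 4.8 = 28.4.
Posterior ∝ λ^5e^(−6λ) · λ^5e^(−28.4λ) = λ^10e^(−34.4λ), i.e. Gamma(11, 34.4).
Mode = (a−1)/b = 10/34.4 ≈ 0.2907.

λ̂_MAP = 0.2907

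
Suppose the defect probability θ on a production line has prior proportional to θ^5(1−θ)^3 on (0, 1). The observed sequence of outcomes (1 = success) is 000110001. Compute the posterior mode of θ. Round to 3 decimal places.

θ̂_MAP = 0.471

The prior density ∝ θ^5(1−θ)^3 is the kernel of Beta(6, 4).
Data: 3 successes in 9 trials (from the sequence). The binomial likelihood contributes θ^3(1−θ)^6, so the posterior is Beta(6+3, 4+6) = Beta(9, 10).
For Beta(a, b) with a, b > 1 the mode is (a−1)/(a+b−2) = 8/17 ≈ 0.471.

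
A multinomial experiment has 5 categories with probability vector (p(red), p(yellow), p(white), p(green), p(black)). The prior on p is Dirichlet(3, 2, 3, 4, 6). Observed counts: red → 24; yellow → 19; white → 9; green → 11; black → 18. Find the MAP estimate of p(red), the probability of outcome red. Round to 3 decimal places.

The posterior is Dirichlet(αᵢ + nᵢ) = Dirichlet(27, 21, 12, 15, 24).
For a Dirichlet(a₁,…,a_K) with all aᵢ > 1, the mode has j-th component (aⱼ − 1)/(Σaᵢ − K).
Here Σaᵢ = 99 and K = 5, so p(red) = (27 − 1)/(99 − 5) = 26/94 ≈ 0.277.

MAP estimate of p(red) = 0.277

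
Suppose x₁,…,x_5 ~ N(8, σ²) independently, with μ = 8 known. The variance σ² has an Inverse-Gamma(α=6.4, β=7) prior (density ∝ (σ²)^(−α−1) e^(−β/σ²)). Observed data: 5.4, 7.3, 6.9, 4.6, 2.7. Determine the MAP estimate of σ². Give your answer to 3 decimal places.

σ̂²_MAP = 3.137

Sum of squared deviations about the known mean: SS = (5.4−8)² + (7.3−8)² + (6.9−8)² + (4.6−8)² + (2.7−8)² = 48.11.
The Normal likelihood contributes (σ²)^(−n/2) exp(−SS/(2σ²)), so the posterior is Inverse-Gamma(α + n/2, β + SS/2) = Inverse-Gamma(8.9, 31.055).
The mode of Inverse-Gamma(a, b) is b/(a+1) = 31.055/9.9 ≈ 3.137.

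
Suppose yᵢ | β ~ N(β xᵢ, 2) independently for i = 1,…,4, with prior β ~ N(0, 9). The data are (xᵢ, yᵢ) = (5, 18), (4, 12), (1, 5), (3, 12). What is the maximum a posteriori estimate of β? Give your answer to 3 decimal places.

β̂_MAP = 3.495

log p(β | y) = −Σ(yᵢ − βxᵢ)²/(2·2) − β²/(2·9) + const.
Setting the derivative to zero: Σxᵢ(yᵢ − βxᵢ)/2 − β/9 = 0, so β = Σxᵢyᵢ / (Σxᵢ² + σ²/τ²).
Σxᵢyᵢ = 5·18 + 4·12 + 1·5 + 3·12 = 179; Σxᵢ² = 51; σ²/τ² = 2/9.
β̂_MAP = 179 / (51 + 2/9) = 179/(461/9) = 1611/461 ≈ 3.495.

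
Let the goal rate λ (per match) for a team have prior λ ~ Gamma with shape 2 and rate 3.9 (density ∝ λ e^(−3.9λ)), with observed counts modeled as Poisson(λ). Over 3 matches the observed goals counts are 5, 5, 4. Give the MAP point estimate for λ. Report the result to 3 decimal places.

λ̂_MAP = 2.174

Σxᵢ = 5+5+4 = 14, with n = 3.
Posterior ∝ λe^(−3.9λ) · λ^14e^(−3λ) = λ^15e^(−6.9λ), i.e. Gamma(shape=16, rate=6.9).
The mode of a Gamma(a, b) with a ≥ 1 (shape–rate) is (a−1)/b = 15/6.9 ≈ 2.174.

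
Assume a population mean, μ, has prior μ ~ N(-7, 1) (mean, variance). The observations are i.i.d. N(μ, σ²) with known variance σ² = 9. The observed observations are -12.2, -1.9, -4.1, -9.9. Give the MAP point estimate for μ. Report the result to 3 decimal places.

n = 4; x̄ = ((-12.2) + (-1.9) + (-4.1) + (-9.9))/4 = -28.1/4 = -7.025.
For a Normal prior and Normal likelihood with known variance, the posterior is Normal; its mode equals its mean, the precision-weighted average.
Prior precision 1/σ₀² = 1/1 = 1; data precision n/σ² = 4/9.
μ̂ = (1·(-7) + (4/9)·(-7.025)) / (1 + 4/9) = (-911/90)/(13/9) = -911/130 ≈ -7.008.

μ̂_MAP = -7.008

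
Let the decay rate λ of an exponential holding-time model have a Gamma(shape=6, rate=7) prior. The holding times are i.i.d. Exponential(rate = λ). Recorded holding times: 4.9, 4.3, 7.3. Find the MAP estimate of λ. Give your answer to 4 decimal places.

The Exponential(rate=λ) likelihood is ∝ λ^n e^(−λΣtᵢ). Here n = 3 and Σtᵢ = 4.9 + 4.3 + 7.3 = 16.5.
Posterior ∝ λ^5e^(−7λ) · λ^3e^(−16.5λ) = λ^8e^(−23.5λ), i.e. Gamma(9, 23.5).
Mode = (a−1)/b = 8/23.5 ≈ 0.3404.

λ̂_MAP = 0.3404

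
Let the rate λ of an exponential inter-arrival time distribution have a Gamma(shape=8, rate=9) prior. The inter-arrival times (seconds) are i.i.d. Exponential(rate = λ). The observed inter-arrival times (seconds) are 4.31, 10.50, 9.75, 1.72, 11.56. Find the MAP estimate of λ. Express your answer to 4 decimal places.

λ̂_MAP = 0.2562

The Exponential(rate=λ) likelihood is ∝ λ^n e^(−λΣtᵢ). Here n = 5 and Σtᵢ = 4.31 + 10.50 + 9.75 + 1.72 + 11.56 = 37.84.
Posterior ∝ λ^7e^(−9λ) · λ^5e^(−37.84λ) = λ^12e^(−46.84λ), i.e. Gamma(13, 46.84).
Mode = (a−1)/b = 12/46.84 ≈ 0.2562.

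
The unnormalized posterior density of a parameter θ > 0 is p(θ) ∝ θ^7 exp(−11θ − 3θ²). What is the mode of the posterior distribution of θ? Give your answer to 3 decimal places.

ℓ'(θ) = 7/θ − 11 − 6θ. Setting this to zero and multiplying by θ: 6θ² + 11θ − 7 = 0.
θ = (−11 + √(11² + 4·6·7)) / (2·6) = (−11 + √289) / 12 = (−11 + 17)/12 = 1/2.
ℓ''(θ) = −7/θ² − 6 < 0, confirming a maximum.

θ̂_MAP = 0.500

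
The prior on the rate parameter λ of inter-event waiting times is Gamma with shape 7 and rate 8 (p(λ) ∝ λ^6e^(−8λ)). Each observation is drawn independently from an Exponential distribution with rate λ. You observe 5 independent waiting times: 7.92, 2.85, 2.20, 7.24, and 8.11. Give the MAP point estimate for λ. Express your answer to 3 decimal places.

λ̂_MAP = 0.303

The Exponential(rate=λ) likelihood is ∝ λ^n e^(−λΣtᵢ). Here n = 5 and Σtᵢ = 7.92 + 2.85 + 2.20 + 7.24 + 8.11 = 28.32.
Posterior ∝ λ^6e^(−8λ) · λ^5e^(−28.32λ) = λ^11e^(−36.32λ), i.e. Gamma(12, 36.32).
Mode = (a−1)/b = 11/36.32 ≈ 0.303.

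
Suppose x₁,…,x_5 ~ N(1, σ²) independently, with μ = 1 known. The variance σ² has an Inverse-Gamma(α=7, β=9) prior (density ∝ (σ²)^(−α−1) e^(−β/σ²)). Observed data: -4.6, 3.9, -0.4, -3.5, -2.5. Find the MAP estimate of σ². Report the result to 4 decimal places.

Sum of squared deviations about the known mean: SS = (-4.6−1)² + (3.9−1)² + (-0.4−1)² + (-3.5−1)² + (-2.5−1)² = 74.23.
The Normal likelihood contributes (σ²)^(−n/2) exp(−SS/(2σ²)), so the posterior is Inverse-Gamma(α + n/2, β + SS/2) = Inverse-Gamma(9.5, 46.115).
The mode of Inverse-Gamma(a, b) is b/(a+1) = 46.115/10.5 ≈ 4.3919.

σ̂²_MAP = 4.3919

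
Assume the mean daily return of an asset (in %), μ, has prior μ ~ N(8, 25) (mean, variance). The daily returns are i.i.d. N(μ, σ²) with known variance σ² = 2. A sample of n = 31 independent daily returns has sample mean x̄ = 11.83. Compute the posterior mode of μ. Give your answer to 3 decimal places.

μ̂_MAP = 11.820

n = 31, x̄ = 11.83.
For a Normal prior and Normal likelihood with known variance, the posterior is Normal; its mode equals its mean, the precision-weighted average.
Prior precision 1/σ₀² = 1/25 = 0.04; data precision n/σ² = 31/2 = 15.5.
μ̂ = (0.04·8 + 15.5·11.83) / (0.04 + 15.5) = 183.685/15.54 = 36737/3108 ≈ 11.820.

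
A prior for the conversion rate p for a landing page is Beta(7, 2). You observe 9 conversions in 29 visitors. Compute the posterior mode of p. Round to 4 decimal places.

Prior: Beta(7, 2).
Data: 9 successes in 29 trials. The binomial likelihood contributes p^9(1−p)^20, so the posterior is Beta(7+9, 2+20) = Beta(16, 22).
For Beta(a, b) with a, b > 1 the mode is (a−1)/(a+b−2) = 15/36 ≈ 0.4167.

p̂_MAP = 0.4167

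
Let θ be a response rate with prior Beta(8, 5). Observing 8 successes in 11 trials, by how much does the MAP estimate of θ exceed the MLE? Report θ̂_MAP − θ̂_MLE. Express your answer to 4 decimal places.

MAP − MLE = -0.0455

Posterior is Beta(16, 8); MAP = (16−1)/(24−2) = 15/22 ≈ 0.68182.
MLE ignores the prior: θ̂_MLE = k/n = 8/11 ≈ 0.72727.
Difference = 15/22 − 8/11 = -1/22 ≈ -0.0455.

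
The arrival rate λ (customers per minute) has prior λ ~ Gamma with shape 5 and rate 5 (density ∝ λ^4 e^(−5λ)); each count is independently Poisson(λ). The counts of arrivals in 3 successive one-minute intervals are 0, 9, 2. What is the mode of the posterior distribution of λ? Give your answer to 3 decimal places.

λ̂_MAP = 1.875

Σxᵢ = 0+9+2 = 11, with n = 3.
Posterior ∝ λ^4e^(−5λ) · λ^11e^(−3λ) = λ^15e^(−8λ), i.e. Gamma(shape=16, rate=8).
The mode of a Gamma(a, b) with a ≥ 1 (shape–rate) is (a−1)/b = 15/8 ≈ 1.875.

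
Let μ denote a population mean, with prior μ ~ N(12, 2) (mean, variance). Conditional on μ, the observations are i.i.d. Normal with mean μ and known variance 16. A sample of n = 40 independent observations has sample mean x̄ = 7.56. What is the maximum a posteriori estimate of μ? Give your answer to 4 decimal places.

n = 40, x̄ = 7.56.
For a Normal prior and Normal likelihood with known variance, the posterior is Normal; its mode equals its mean, the precision-weighted average.
Prior precision 1/σ₀² = 1/2 = 0.5; data precision n/σ² = 40/16 = 2.5.
μ̂ = (0.5·12 + 2.5·7.56) / (0.5 + 2.5) = 24.9/3 = 8.3000.

μ̂_MAP = 8.3000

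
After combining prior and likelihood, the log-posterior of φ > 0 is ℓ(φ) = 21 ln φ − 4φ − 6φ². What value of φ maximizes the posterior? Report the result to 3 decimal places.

ℓ'(φ) = 21/φ − 4 − 12φ. Setting this to zero and multiplying by φ: 12φ² + 4φ − 21 = 0.
φ = (−4 + √(4² + 4·12·21)) / (2·12) = (−4 + √1024) / 24 = (−4 + 32)/24 = 7/6.
ℓ''(φ) = −21/φ² − 12 < 0, confirming a maximum.

φ̂_MAP = 1.167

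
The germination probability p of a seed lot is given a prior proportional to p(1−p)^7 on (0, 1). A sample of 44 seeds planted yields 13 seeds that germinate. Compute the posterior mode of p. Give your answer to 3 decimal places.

The prior density ∝ p(1−p)^7 is the kernel of Beta(2, 8).
Data: 13 successes in 44 trials. The binomial likelihood contributes p^13(1−p)^31, so the posterior is Beta(2+13, 8+31) = Beta(15, 39).
For Beta(a, b) with a, b > 1 the mode is (a−1)/(a+b−2) = 14/52 ≈ 0.269.

p̂_MAP = 0.269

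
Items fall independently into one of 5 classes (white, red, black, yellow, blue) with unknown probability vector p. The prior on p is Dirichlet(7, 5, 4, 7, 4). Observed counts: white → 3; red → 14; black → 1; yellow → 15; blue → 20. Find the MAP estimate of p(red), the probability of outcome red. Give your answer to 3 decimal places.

The posterior is Dirichlet(αᵢ + nᵢ) = Dirichlet(10, 19, 5, 22, 24).
For a Dirichlet(a₁,…,a_K) with all aᵢ > 1, the mode has j-th component (aⱼ − 1)/(Σaᵢ − K).
Here Σaᵢ = 80 and K = 5, so p(red) = (19 − 1)/(80 − 5) = 18/75 ≈ 0.240.

MAP estimate of p(red) = 0.240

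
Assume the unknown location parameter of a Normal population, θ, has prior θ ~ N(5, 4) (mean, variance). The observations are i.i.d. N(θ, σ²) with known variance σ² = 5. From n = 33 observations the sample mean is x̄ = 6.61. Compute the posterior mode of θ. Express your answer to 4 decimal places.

n = 33, x̄ = 6.61.
For a Normal prior and Normal likelihood with known variance, the posterior is Normal; its mode equals its mean, the precision-weighted average.
Prior precision 1/σ₀² = 1/4 = 0.25; data precision n/σ² = 33/5 = 6.6.
θ̂ = (0.25·5 + 6.6·6.61) / (0.25 + 6.6) = 44.876/6.85 = 22438/3425 ≈ 6.5512.

θ̂_MAP = 6.5512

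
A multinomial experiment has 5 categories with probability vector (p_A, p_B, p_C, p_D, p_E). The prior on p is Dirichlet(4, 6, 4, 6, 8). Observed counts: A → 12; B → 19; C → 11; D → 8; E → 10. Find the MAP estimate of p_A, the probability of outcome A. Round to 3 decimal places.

The posterior is Dirichlet(αᵢ + nᵢ) = Dirichlet(16, 25, 15, 14, 18).
For a Dirichlet(a₁,…,a_K) with all aᵢ > 1, the mode has j-th component (aⱼ − 1)/(Σaᵢ − K).
Here Σaᵢ = 88 and K = 5, so p_A = (16 − 1)/(88 − 5) = 15/83 ≈ 0.181.

MAP estimate of p_A = 0.181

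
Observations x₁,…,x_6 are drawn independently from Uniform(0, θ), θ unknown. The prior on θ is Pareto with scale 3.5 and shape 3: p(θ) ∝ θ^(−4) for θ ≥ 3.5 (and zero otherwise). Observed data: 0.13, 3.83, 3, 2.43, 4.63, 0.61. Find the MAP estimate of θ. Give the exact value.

The Uniform(0, θ) likelihood is θ^(−n) for θ ≥ max(xᵢ), zero otherwise. Here max(xᵢ) = 4.63.
Posterior ∝ θ^(−4) · θ^(−6) = θ^(−10) on θ ≥ max(3.5, 4.63) = 4.63.
This density is strictly decreasing in θ, so the posterior mode lies at the lower boundary of the support.

θ̂_MAP = 4.63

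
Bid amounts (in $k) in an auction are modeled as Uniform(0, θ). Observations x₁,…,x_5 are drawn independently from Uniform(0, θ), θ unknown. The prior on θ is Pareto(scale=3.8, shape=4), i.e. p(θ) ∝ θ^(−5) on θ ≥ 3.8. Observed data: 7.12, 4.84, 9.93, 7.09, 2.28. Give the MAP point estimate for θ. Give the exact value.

θ̂_MAP = 9.93

The Uniform(0, θ) likelihood is θ^(−n) for θ ≥ max(xᵢ), zero otherwise. Here max(xᵢ) = 9.93.
Posterior ∝ θ^(−5) · θ^(−5) = θ^(−10) on θ ≥ max(3.8, 9.93) = 9.93.
This density is strictly decreasing in θ, so the posterior mode lies at the lower boundary of the support.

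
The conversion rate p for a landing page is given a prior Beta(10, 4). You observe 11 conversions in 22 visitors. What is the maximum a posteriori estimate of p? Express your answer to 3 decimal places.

Prior: Beta(10, 4).
Data: 11 successes in 22 trials. The binomial likelihood contributes p^11(1−p)^11, so the posterior is Beta(10+11, 4+11) = Beta(21, 15).
For Beta(a, b) with a, b > 1 the mode is (a−1)/(a+b−2) = 20/34 ≈ 0.588.

p̂_MAP = 0.588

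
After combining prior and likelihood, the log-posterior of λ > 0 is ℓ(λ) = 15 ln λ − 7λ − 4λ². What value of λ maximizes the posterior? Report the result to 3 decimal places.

λ̂_MAP = 1.000

ℓ'(λ) = 15/λ − 7 − 8λ. Setting this to zero and multiplying by λ: 8λ² + 7λ − 15 = 0.
λ = (−7 + √(7² + 4·8·15)) / (2·8) = (−7 + √529) / 16 = (−7 + 23)/16 = 1.
ℓ''(λ) = −15/λ² − 8 < 0, confirming a maximum.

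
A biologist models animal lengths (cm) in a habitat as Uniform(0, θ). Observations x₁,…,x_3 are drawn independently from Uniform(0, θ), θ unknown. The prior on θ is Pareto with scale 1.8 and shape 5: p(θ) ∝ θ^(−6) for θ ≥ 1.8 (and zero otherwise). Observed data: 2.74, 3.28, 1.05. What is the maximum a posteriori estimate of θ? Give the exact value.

The Uniform(0, θ) likelihood is θ^(−n) for θ ≥ max(xᵢ), zero otherwise. Here max(xᵢ) = 3.28.
Posterior ∝ θ^(−6) · θ^(−3) = θ^(−9) on θ ≥ max(1.8, 3.28) = 3.28.
This density is strictly decreasing in θ, so the posterior mode lies at the lower boundary of the support.

θ̂_MAP = 3.28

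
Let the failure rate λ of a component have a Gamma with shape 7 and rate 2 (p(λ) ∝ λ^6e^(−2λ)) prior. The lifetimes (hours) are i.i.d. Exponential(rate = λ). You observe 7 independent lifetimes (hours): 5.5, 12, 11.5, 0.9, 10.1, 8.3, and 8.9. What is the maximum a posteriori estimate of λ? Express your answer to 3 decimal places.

The Exponential(rate=λ) likelihood is ∝ λ^n e^(−λΣtᵢ). Here n = 7 and Σtᵢ = 5.5 + 12 + 11.5 + 0.9 + 10.1 + 8.3 + 8.9 = 57.2.
Posterior ∝ λ^6e^(−2λ) · λ^7e^(−57.2λ) = λ^13e^(−59.2λ), i.e. Gamma(14, 59.2).
Mode = (a−1)/b = 13/59.2 ≈ 0.220.

λ̂_MAP = 0.220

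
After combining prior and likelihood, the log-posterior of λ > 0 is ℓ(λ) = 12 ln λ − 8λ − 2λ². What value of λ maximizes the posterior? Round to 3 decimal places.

ℓ'(λ) = 12/λ − 8 − 4λ. Setting this to zero and multiplying by λ: 4λ² + 8λ − 12 = 0.
λ = (−8 + √(8² + 4·4·12)) / (2·4) = (−8 + √256) / 8 = (−8 + 16)/8 = 1.
ℓ''(λ) = −12/λ² − 4 < 0, confirming a maximum.

λ̂_MAP = 1.000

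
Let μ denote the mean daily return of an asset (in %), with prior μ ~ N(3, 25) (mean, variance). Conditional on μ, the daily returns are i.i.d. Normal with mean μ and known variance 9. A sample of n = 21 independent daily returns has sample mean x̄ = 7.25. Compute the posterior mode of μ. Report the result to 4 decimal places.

μ̂_MAP = 7.1784

n = 21, x̄ = 7.25.
For a Normal prior and Normal likelihood with known variance, the posterior is Normal; its mode equals its mean, the precision-weighted average.
Prior precision 1/σ₀² = 1/25 = 0.04; data precision n/σ² = 21/9 = 7/3.
μ̂ = (0.04·3 + (7/3)·7.25) / (0.04 + 7/3) = (5111/300)/(178/75) = 5111/712 ≈ 7.1784.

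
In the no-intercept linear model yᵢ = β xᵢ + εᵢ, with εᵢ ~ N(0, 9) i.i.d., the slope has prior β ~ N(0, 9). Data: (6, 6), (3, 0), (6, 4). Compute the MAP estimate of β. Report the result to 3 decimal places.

β̂_MAP = 0.732

log p(β | y) = −Σ(yᵢ − βxᵢ)²/(2·9) − β²/(2·9) + const.
Setting the derivative to zero: Σxᵢ(yᵢ − βxᵢ)/9 − β/9 = 0, so β = Σxᵢyᵢ / (Σxᵢ² + σ²/τ²).
Σxᵢyᵢ = 6·6 + 3·0 + 6·4 = 60; Σxᵢ² = 81; σ²/τ² = 1.
β̂_MAP = 60 / (81 + 1) = 60/82 ≈ 0.732.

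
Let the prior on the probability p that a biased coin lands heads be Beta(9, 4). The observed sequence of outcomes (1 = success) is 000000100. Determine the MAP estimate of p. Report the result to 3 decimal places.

p̂_MAP = 0.450

Prior: Beta(9, 4).
Data: 1 success in 9 trials (from the sequence). The binomial likelihood contributes p(1−p)^8, so the posterior is Beta(9+1, 4+8) = Beta(10, 12).
For Beta(a, b) with a, b > 1 the mode is (a−1)/(a+b−2) = 9/20 ≈ 0.450.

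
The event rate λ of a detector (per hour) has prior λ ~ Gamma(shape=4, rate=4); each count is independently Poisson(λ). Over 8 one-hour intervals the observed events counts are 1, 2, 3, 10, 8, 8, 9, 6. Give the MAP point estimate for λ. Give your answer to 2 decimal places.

λ̂_MAP = 4.17

Σxᵢ = 1+2+3+10+8+8+9+6 = 47, with n = 8.
Posterior ∝ λ^3e^(−4λ) · λ^47e^(−8λ) = λ^50e^(−12λ), i.e. Gamma(shape=51, rate=12).
The mode of a Gamma(a, b) with a ≥ 1 (shape–rate) is (a−1)/b = 50/12 ≈ 4.17.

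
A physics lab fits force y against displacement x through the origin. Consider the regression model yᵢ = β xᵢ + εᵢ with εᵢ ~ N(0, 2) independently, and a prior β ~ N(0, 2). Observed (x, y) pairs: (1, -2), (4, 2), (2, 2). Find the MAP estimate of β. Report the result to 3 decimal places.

β̂_MAP = 0.455

log p(β | y) = −Σ(yᵢ − βxᵢ)²/(2·2) − β²/(2·2) + const.
Setting the derivative to zero: Σxᵢ(yᵢ − βxᵢ)/2 − β/2 = 0, so β = Σxᵢyᵢ / (Σxᵢ² + σ²/τ²).
Σxᵢyᵢ = 1·(-2) + 4·2 + 2·2 = 10; Σxᵢ² = 21; σ²/τ² = 1.
β̂_MAP = 10 / (21 + 1) = 10/22 ≈ 0.455.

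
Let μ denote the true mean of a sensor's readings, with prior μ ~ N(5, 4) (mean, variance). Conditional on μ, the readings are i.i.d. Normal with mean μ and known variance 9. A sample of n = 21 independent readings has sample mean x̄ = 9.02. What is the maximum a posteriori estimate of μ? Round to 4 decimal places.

n = 21, x̄ = 9.02.
For a Normal prior and Normal likelihood with known variance, the posterior is Normal; its mode equals its mean, the precision-weighted average.
Prior precision 1/σ₀² = 1/4 = 0.25; data precision n/σ² = 21/9 = 7/3.
μ̂ = (0.25·5 + (7/3)·9.02) / (0.25 + 7/3) = (6689/300)/(31/12) = 6689/775 ≈ 8.6310.

μ̂_MAP = 8.6310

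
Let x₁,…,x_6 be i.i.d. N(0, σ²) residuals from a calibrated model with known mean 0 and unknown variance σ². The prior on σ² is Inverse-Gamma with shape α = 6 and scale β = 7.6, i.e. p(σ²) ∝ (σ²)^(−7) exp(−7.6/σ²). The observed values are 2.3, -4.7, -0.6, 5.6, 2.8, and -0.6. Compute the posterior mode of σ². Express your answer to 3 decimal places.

σ̂²_MAP = 4.125

Sum of squared deviations about the known mean: SS = (2.3−0)² + (-4.7−0)² + (-0.6−0)² + (5.6−0)² + (2.8−0)² + (-0.6−0)² = 67.3.
The Normal likelihood contributes (σ²)^(−n/2) exp(−SS/(2σ²)), so the posterior is Inverse-Gamma(α + n/2, β + SS/2) = Inverse-Gamma(9, 41.25).
The mode of Inverse-Gamma(a, b) is b/(a+1) = 41.25/10 ≈ 4.125.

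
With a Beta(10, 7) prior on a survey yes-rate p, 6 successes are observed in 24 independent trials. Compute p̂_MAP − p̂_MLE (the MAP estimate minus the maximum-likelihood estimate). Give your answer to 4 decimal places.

Posterior is Beta(16, 25); MAP = (16−1)/(41−2) = 15/39 ≈ 0.38462.
MLE ignores the prior: p̂_MLE = k/n = 6/24 ≈ 0.25000.
Difference = 15/39 − 6/24 = 7/52 ≈ 0.1346.

MAP − MLE = 0.1346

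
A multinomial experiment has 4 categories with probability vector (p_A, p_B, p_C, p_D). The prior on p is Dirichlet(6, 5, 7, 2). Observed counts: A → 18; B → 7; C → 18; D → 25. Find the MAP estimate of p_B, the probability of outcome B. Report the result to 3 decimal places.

The posterior is Dirichlet(αᵢ + nᵢ) = Dirichlet(24, 12, 25, 27).
For a Dirichlet(a₁,…,a_K) with all aᵢ > 1, the mode has j-th component (aⱼ − 1)/(Σaᵢ − K).
Here Σaᵢ = 88 and K = 4, so p_B = (12 − 1)/(88 − 4) = 11/84 ≈ 0.131.

MAP estimate of p_B = 0.131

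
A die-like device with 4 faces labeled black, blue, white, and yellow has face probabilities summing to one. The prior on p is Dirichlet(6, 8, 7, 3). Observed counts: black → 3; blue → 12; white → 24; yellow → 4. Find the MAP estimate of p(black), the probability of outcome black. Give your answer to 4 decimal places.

MAP estimate of p(black) = 0.1270

The posterior is Dirichlet(αᵢ + nᵢ) = Dirichlet(9, 20, 31, 7).
For a Dirichlet(a₁,…,a_K) with all aᵢ > 1, the mode has j-th component (aⱼ − 1)/(Σaᵢ − K).
Here Σaᵢ = 67 and K = 4, so p(black) = (9 − 1)/(67 − 4) = 8/63 ≈ 0.1270.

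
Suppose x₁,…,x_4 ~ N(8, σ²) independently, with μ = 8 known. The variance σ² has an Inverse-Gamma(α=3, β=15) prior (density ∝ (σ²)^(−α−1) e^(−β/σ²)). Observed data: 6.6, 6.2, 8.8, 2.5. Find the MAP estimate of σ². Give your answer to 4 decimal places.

Sum of squared deviations about the known mean: SS = (6.6−8)² + (6.2−8)² + (8.8−8)² + (2.5−8)² = 36.09.
The Normal likelihood contributes (σ²)^(−n/2) exp(−SS/(2σ²)), so the posterior is Inverse-Gamma(α + n/2, β + SS/2) = Inverse-Gamma(5, 33.045).
The mode of Inverse-Gamma(a, b) is b/(a+1) = 33.045/6 ≈ 5.5075.

σ̂²_MAP = 5.5075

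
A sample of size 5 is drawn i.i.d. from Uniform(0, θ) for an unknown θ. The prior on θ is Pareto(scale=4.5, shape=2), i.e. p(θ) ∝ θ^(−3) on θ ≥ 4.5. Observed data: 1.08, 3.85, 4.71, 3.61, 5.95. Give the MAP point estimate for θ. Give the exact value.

θ̂_MAP = 5.95

The Uniform(0, θ) likelihood is θ^(−n) for θ ≥ max(xᵢ), zero otherwise. Here max(xᵢ) = 5.95.
Posterior ∝ θ^(−3) · θ^(−5) = θ^(−8) on θ ≥ max(4.5, 5.95) = 5.95.
This density is strictly decreasing in θ, so the posterior mode lies at the lower boundary of the support.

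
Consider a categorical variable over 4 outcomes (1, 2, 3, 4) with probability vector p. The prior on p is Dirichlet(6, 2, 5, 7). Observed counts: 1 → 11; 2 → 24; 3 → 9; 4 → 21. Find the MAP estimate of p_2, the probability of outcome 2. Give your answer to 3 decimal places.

MAP estimate: 0.309

The posterior is Dirichlet(αᵢ + nᵢ) = Dirichlet(17, 26, 14, 28).
For a Dirichlet(a₁,…,a_K) with all aᵢ > 1, the mode has j-th component (aⱼ − 1)/(Σaᵢ − K).
Here Σaᵢ = 85 and K = 4, so p_2 = (26 − 1)/(85 − 4) = 25/81 ≈ 0.309.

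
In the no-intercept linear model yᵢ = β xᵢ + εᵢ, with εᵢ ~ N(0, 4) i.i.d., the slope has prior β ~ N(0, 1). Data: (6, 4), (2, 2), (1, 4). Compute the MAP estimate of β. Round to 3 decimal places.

log p(β | y) = −Σ(yᵢ − βxᵢ)²/(2·4) − β²/(2·1) + const.
Setting the derivative to zero: Σxᵢ(yᵢ − βxᵢ)/4 − β/1 = 0, so β = Σxᵢyᵢ / (Σxᵢ² + σ²/τ²).
Σxᵢyᵢ = 6·4 + 2·2 + 1·4 = 32; Σxᵢ² = 41; σ²/τ² = 4.
β̂_MAP = 32 / (41 + 4) = 32/45 ≈ 0.711.

β̂_MAP = 0.711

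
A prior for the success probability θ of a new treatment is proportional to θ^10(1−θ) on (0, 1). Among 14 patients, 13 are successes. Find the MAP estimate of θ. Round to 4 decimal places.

The prior density ∝ θ^10(1−θ)^1 is the kernel of Beta(11, 2).
Data: 13 successes in 14 trials. The binomial likelihood contributes θ^13(1−θ)^1, so the posterior is Beta(11+13, 2+1) = Beta(24, 3).
For Beta(a, b) with a, b > 1 the mode is (a−1)/(a+b−2) = 23/25 ≈ 0.9200.

θ̂_MAP = 0.9200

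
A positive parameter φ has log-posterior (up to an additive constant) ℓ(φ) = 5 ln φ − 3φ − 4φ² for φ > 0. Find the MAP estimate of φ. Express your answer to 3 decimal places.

φ̂_MAP = 0.625

ℓ'(φ) = 5/φ − 3 − 8φ. Setting this to zero and multiplying by φ: 8φ² + 3φ − 5 = 0.
φ = (−3 + √(3² + 4·8·5)) / (2·8) = (−3 + √169) / 16 = (−3 + 13)/16 = 5/8.
ℓ''(φ) = −5/φ² − 8 < 0, confirming a maximum.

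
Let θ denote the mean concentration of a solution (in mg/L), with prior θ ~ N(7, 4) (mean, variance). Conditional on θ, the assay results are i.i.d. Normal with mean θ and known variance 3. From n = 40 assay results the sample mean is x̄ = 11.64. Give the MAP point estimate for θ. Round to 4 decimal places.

θ̂_MAP = 11.5546

n = 40, x̄ = 11.64.
For a Normal prior and Normal likelihood with known variance, the posterior is Normal; its mode equals its mean, the precision-weighted average.
Prior precision 1/σ₀² = 1/4 = 0.25; data precision n/σ² = 40/3.
θ̂ = (0.25·7 + (40/3)·11.64) / (0.25 + 40/3) = 156.95/(163/12) = 9417/815 ≈ 11.5546.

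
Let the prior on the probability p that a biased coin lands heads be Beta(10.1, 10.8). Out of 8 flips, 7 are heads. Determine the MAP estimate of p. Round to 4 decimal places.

Prior: Beta(10.1, 10.8).
Data: 7 successes in 8 trials. The binomial likelihood contributes p^7(1−p)^1, so the posterior is Beta(10.1+7, 10.8+1) = Beta(17.1, 11.8).
For Beta(a, b) with a, b > 1 the mode is (a−1)/(a+b−2) = 16.1/26.9 ≈ 0.5985.

p̂_MAP = 0.5985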